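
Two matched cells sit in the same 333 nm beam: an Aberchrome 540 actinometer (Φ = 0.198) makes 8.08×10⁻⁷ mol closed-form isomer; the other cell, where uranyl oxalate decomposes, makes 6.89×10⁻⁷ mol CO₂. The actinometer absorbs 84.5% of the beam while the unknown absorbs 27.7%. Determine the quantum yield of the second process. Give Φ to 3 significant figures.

Φ = 0.515

Photons absorbed by the actinometer: 8.08×10⁻⁷ / 0.198 = 4.081×10⁻⁶ mol.
Incident flux: 4.081×10⁻⁶ / 0.845 = 4.830×10⁻⁶ einstein.
Absorbed by unknown: 0.277 × 4.830×10⁻⁶ = 1.338×10⁻⁶ mol.
Φ(unknown) = 6.89×10⁻⁷ / 1.338×10⁻⁶ = 0.515.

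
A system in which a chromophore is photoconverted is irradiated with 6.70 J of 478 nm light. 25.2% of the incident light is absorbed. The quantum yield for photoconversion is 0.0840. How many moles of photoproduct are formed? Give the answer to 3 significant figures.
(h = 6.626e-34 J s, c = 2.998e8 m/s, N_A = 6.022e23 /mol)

5.67e-7 mol

Photon energy at 478 nm: hc/λ = (6.626e-34)(2.998e8)/(478e-9) = 4.156e-19 J.
Photons incident: 6.70 / 4.156e-19 = 1.612e19, i.e. 1.612e19/6.022e23 = 2.677e-5 mol.
Photons absorbed: 0.252 × 2.677e-5 = 6.746e-6 mol.
Product: Φ × n_abs = 0.0840 × 6.746e-6 = 5.667e-7 mol.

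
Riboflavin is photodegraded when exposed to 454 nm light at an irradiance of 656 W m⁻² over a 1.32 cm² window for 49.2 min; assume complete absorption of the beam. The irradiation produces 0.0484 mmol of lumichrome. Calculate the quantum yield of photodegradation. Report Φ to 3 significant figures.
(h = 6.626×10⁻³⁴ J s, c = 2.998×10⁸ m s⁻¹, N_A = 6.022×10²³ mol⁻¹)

Φ = 0.0499

Product: 0.0484 mmol = 4.84×10⁻⁵ mol.
Photon energy at 454 nm: hc/λ = (6.626×10⁻³⁴)(2.998×10⁸)/(454×10⁻⁹) = 4.375×10⁻¹⁹ J.
Energy delivered: (656 W m⁻²)(1.32×10⁻⁴ m²)(2952 s) = 255.6 J.
Photons incident: 255.6 / 4.375×10⁻¹⁹ = 5.842×10²⁰, i.e. 5.842×10²⁰/6.022×10²³ = 9.701×10⁻⁴ mol.
Φ = 4.84×10⁻⁵ mol / 9.701×10⁻⁴ mol photons = 0.0499.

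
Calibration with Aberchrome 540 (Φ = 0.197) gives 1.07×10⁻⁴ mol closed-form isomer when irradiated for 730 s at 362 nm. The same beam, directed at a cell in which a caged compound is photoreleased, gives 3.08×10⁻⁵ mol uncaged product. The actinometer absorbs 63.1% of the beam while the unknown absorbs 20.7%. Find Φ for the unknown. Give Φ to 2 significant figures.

Φ = 0.17

Photons absorbed by the actinometer: 1.07×10⁻⁴ / 0.197 = 5.431×10⁻⁴ mol.
Incident flux: 5.431×10⁻⁴ / 0.631 = 8.607×10⁻⁴ einstein.
Absorbed by unknown: 0.207 × 8.607×10⁻⁴ = 1.782×10⁻⁴ mol.
Φ(unknown) = 3.08×10⁻⁵ / 1.782×10⁻⁴ = 0.17.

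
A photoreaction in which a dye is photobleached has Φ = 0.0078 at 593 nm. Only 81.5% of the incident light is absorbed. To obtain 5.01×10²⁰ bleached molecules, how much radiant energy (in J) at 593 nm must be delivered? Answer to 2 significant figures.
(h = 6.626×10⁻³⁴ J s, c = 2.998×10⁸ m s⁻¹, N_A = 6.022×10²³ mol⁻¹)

Product: 5.01×10²⁰ / 6.022×10²³ = 8.319×10⁻⁴ mol.
Photons that must be absorbed: 8.319×10⁻⁴ / 0.0078 = 0.1067 mol.
Incident photons needed: 0.1067 / 0.815 = 0.1309 mol.
Photon energy: hc/λ = 3.350×10⁻¹⁹ J; per mole, 2.017×10⁵ J mol⁻¹.
Energy required: 0.1309 × 2.017×10⁵ = 2.6×10⁴ J.

2.6×10⁴ J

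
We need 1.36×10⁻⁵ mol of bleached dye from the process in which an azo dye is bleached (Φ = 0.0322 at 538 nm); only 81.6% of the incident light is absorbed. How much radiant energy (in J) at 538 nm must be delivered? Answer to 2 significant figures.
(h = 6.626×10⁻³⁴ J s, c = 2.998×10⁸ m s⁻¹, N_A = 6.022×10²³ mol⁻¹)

Photons that must be absorbed: 1.36×10⁻⁵ / 0.0322 = 4.224×10⁻⁴ mol.
Incident photons needed: 4.224×10⁻⁴ / 0.816 = 5.176×10⁻⁴ mol.
Photon energy: hc/λ = 3.692×10⁻¹⁹ J; per mole, 2.223×10⁵ J mol⁻¹.
Energy required: 5.176×10⁻⁴ × 2.223×10⁵ = 120 J.

120 J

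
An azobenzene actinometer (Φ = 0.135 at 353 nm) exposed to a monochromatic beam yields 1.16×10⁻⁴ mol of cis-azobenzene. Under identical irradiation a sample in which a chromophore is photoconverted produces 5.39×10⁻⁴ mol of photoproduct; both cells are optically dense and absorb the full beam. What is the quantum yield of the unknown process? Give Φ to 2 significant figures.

Φ = 0.63

Photons absorbed by the actinometer: 1.16×10⁻⁴ / 0.135 = 8.593×10⁻⁴ mol.
Φ(unknown) = 5.39×10⁻⁴ / 8.593×10⁻⁴ = 0.63.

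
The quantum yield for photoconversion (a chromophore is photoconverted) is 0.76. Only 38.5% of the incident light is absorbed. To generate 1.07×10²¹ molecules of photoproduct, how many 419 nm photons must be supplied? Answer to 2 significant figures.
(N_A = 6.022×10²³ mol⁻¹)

Product: 1.07×10²¹ / 6.022×10²³ = 0.001777 mol.
Photons that must be absorbed: 0.001777 / 0.76 = 0.002338 mol.
Incident photons needed: 0.002338 / 0.385 = 0.006073 mol.
Photon count: 0.006073 × 6.022×10²³ = 3.7×10²¹.

3.7×10²¹ photons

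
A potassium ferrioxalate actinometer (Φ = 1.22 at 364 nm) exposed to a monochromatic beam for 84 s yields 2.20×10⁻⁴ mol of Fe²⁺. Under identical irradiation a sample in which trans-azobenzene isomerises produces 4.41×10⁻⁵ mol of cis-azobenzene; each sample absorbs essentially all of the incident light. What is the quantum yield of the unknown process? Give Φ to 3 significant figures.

Φ = 0.245

Photons absorbed by the actinometer: 2.20×10⁻⁴ / 1.22 = 1.803×10⁻⁴ mol.
Φ(unknown) = 4.41×10⁻⁵ / 1.803×10⁻⁴ = 0.245.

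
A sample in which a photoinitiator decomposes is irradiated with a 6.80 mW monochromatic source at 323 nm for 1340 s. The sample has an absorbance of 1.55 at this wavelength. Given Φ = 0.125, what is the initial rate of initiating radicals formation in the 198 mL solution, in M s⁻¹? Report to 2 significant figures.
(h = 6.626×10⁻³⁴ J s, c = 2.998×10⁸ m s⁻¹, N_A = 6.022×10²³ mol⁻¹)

Photon energy at 323 nm: hc/λ = (6.626×10⁻³⁴)(2.998×10⁸)/(323×10⁻⁹) = 6.150×10⁻¹⁹ J.
Energy delivered: (6.80 mW)(1340 s) = 9.112 J.
Photons incident: 9.112 / 6.150×10⁻¹⁹ = 1.482×10¹⁹, i.e. 1.482×10¹⁹/6.022×10²³ = 2.461×10⁻⁵ mol.
Fraction absorbed: 1 − 10^(−1.55) = 0.9718.
Photons absorbed: 0.9718 × 2.461×10⁻⁵ = 2.392×10⁻⁵ mol.
Product formed: 0.125 × 2.392×10⁻⁵ = 2.990×10⁻⁶ mol.
Rate: 2.990×10⁻⁶ mol / (1340 s × 0.198 L) = 1.1×10⁻⁸ M s⁻¹.

1.1×10⁻⁸ M s⁻¹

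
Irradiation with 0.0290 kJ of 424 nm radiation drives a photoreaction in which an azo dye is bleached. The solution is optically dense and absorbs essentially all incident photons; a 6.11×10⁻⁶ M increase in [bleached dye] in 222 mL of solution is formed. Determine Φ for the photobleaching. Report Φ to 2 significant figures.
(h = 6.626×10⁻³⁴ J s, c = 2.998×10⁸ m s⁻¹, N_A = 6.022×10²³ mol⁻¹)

Product: (6.11×10⁻⁶ M)(0.222 L) = 1.356×10⁻⁶ mol.
Photon energy at 424 nm: hc/λ = (6.626×10⁻³⁴)(2.998×10⁸)/(424×10⁻⁹) = 4.685×10⁻¹⁹ J.
Incident energy: 0.0290 kJ = 29.0 J.
Photons incident: 29.0 / 4.685×10⁻¹⁹ = 6.190×10¹⁹, i.e. 6.190×10¹⁹/6.022×10²³ = 1.028×10⁻⁴ mol.
Φ = 1.356×10⁻⁶ mol / 1.028×10⁻⁴ mol photons = 0.013.

Φ = 0.013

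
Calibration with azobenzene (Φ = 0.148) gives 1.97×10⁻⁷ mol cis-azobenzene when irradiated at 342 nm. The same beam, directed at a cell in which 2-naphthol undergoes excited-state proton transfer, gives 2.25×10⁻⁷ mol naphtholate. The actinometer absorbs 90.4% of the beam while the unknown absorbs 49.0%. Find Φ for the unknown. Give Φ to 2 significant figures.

Photons absorbed by the actinometer: 1.97×10⁻⁷ / 0.148 = 1.331×10⁻⁶ mol.
Incident flux: 1.331×10⁻⁶ / 0.904 = 1.472×10⁻⁶ einstein.
Absorbed by unknown: 0.490 × 1.472×10⁻⁶ = 7.213×10⁻⁷ mol.
Φ(unknown) = 2.25×10⁻⁷ / 7.213×10⁻⁷ = 0.31.

Φ = 0.31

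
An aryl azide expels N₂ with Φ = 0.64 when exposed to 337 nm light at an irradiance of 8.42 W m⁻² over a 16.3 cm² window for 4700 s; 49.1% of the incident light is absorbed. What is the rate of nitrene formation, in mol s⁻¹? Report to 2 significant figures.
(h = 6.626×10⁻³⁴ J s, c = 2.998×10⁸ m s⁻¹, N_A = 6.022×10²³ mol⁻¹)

1.2×10⁻⁸ mol s⁻¹

Photon energy at 337 nm: hc/λ = (6.626×10⁻³⁴)(2.998×10⁸)/(337×10⁻⁹) = 5.895×10⁻¹⁹ J.
Energy delivered: (8.42 W m⁻²)(16.3×10⁻⁴ m²)(4700 s) = 64.51 J.
Photons incident: 64.51 / 5.895×10⁻¹⁹ = 1.094×10²⁰, i.e. 1.094×10²⁰/6.022×10²³ = 1.817×10⁻⁴ mol.
Photons absorbed: 0.491 × 1.817×10⁻⁴ = 8.921×10⁻⁵ mol.
Product formed: 0.64 × 8.921×10⁻⁵ = 5.709×10⁻⁵ mol.
Rate: 5.709×10⁻⁵ / 4700 s = 1.2×10⁻⁸ mol s⁻¹.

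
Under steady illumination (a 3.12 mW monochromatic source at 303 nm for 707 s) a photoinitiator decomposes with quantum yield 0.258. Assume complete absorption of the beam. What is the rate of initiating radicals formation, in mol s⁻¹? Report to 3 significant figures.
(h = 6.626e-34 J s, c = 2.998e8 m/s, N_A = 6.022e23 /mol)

2.04e-9 mol s⁻¹

Photon energy at 303 nm: hc/λ = (6.626e-34)(2.998e8)/(303e-9) = 6.556e-19 J.
Energy delivered: (3.12 mW)(707 s) = 2.206 J.
Photons incident: 2.206 / 6.556e-19 = 3.365e18, i.e. 3.365e18/6.022e23 = 5.588e-6 mol.
Product formed: 0.258 × 5.588e-6 = 1.442e-6 mol.
Rate: 1.442e-6 / 707 s = 2.04e-9 mol s⁻¹.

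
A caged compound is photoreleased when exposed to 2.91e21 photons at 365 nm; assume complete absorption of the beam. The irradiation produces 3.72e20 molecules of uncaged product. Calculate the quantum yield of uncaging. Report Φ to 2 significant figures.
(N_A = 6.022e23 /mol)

Product: 3.72e20 / 6.022e23 = 6.177e-4 mol.
Moles of photons: 2.91e21 / 6.022e23 = 0.004832 mol.
Φ = 6.177e-4 mol / 0.004832 mol photons = 0.13.

Φ = 0.13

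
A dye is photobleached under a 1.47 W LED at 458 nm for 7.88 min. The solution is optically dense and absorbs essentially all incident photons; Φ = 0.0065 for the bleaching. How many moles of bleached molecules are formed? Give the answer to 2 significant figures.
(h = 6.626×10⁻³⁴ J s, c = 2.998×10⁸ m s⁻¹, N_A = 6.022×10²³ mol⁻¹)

Photon energy at 458 nm: hc/λ = (6.626×10⁻³⁴)(2.998×10⁸)/(458×10⁻⁹) = 4.337×10⁻¹⁹ J.
Energy delivered: (1.47 W)(472.8 s) = 695.0 J.
Photons incident: 695.0 / 4.337×10⁻¹⁹ = 1.602×10²¹, i.e. 1.602×10²¹/6.022×10²³ = 0.002660 mol.
Product: Φ × n_abs = 0.0065 × 0.002660 = 1.729×10⁻⁵ mol.

1.7×10⁻⁵ mol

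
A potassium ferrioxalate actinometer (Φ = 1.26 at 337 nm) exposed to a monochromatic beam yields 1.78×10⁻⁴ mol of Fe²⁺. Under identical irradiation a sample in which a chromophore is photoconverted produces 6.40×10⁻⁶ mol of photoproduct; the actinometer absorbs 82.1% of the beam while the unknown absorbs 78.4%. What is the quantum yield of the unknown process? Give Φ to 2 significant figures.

Photons absorbed by the actinometer: 1.78×10⁻⁴ / 1.26 = 1.413×10⁻⁴ mol.
Incident flux: 1.413×10⁻⁴ / 0.821 = 1.721×10⁻⁴ einstein.
Absorbed by unknown: 0.784 × 1.721×10⁻⁴ = 1.349×10⁻⁴ mol.
Φ(unknown) = 6.40×10⁻⁶ / 1.349×10⁻⁴ = 0.047.

Φ = 0.047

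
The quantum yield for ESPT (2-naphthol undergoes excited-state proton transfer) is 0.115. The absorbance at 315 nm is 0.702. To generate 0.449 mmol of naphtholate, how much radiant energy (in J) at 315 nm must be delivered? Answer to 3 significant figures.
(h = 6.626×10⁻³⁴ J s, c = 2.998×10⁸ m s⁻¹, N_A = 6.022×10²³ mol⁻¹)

1850 J

Product: 0.449 mmol = 4.49×10⁻⁴ mol.
Photons that must be absorbed: 4.49×10⁻⁴ / 0.115 = 0.003904 mol.
Fraction absorbed: 1 − 10^(−0.702) = 0.8014.
Incident photons needed: 0.003904 / 0.8014 = 0.004871 mol.
Photon energy: hc/λ = 6.306×10⁻¹⁹ J; per mole, 3.797×10⁵ J mol⁻¹.
Energy required: 0.004871 × 3.797×10⁵ = 1850 J.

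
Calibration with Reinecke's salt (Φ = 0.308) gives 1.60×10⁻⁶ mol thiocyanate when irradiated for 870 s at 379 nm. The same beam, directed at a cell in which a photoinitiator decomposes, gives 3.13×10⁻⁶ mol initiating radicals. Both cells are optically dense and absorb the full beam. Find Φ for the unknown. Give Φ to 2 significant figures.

Photons absorbed by the actinometer: 1.60×10⁻⁶ / 0.308 = 5.195×10⁻⁶ mol.
Φ(unknown) = 3.13×10⁻⁶ / 5.195×10⁻⁶ = 0.60.

Φ = 0.60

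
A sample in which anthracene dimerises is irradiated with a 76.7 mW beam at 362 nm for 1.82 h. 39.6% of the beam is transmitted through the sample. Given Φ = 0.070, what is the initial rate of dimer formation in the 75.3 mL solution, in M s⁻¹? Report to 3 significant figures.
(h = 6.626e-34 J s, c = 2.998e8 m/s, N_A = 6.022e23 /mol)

1.30e-7 M s⁻¹

Photon energy at 362 nm: hc/λ = (6.626e-34)(2.998e8)/(362e-9) = 5.487e-19 J.
Energy delivered: (76.7 mW)(6552 s) = 502.5 J.
Photons incident: 502.5 / 5.487e-19 = 9.158e20, i.e. 9.158e20/6.022e23 = 0.001521 mol.
Fraction absorbed: 1 − 39.6/100 = 0.6040.
Photons absorbed: 0.6040 × 0.001521 = 9.187e-4 mol.
Product formed: 0.070 × 9.187e-4 = 6.431e-5 mol.
Rate: 6.431e-5 mol / (6552 s × 0.0753 L) = 1.30e-7 M s⁻¹.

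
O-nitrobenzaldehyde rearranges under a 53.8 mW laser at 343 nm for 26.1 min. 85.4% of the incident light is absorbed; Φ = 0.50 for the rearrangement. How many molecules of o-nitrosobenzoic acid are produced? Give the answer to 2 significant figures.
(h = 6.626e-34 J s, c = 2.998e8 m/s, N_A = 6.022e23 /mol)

Photon energy at 343 nm: hc/λ = (6.626e-34)(2.998e8)/(343e-9) = 5.791e-19 J.
Energy delivered: (53.8 mW)(1566 s) = 84.25 J.
Photons incident: 84.25 / 5.791e-19 = 1.455e20, i.e. 1.455e20/6.022e23 = 2.416e-4 mol.
Photons absorbed: 0.854 × 2.416e-4 = 2.063e-4 mol.
Product: Φ × n_abs = 0.50 × 2.063e-4 = 1.032e-4 mol.
As a count: 1.032e-4 × 6.022e23 = 6.2e19.

6.2e19 molecules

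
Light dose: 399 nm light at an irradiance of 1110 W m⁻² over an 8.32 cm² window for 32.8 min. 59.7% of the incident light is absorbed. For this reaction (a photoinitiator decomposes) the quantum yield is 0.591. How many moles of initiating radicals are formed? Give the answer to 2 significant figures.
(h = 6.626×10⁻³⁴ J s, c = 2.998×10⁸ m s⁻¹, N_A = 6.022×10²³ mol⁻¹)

0.0021 mol

Photon energy at 399 nm: hc/λ = (6.626×10⁻³⁴)(2.998×10⁸)/(399×10⁻⁹) = 4.979×10⁻¹⁹ J.
Energy delivered: (1110 W m⁻²)(8.32×10⁻⁴ m²)(1968 s) = 1817 J.
Photons incident: 1817 / 4.979×10⁻¹⁹ = 3.649×10²¹, i.e. 3.649×10²¹/6.022×10²³ = 0.006059 mol.
Photons absorbed: 0.597 × 0.006059 = 0.003617 mol.
Product: Φ × n_abs = 0.591 × 0.003617 = 0.002138 mol.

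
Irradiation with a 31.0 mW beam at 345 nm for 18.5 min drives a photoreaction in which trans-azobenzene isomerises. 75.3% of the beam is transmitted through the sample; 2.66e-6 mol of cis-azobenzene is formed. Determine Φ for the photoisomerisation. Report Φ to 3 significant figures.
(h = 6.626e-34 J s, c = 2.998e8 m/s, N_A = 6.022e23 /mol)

Φ = 0.109

Photon energy at 345 nm: hc/λ = (6.626e-34)(2.998e8)/(345e-9) = 5.758e-19 J.
Energy delivered: (31.0 mW)(1110 s) = 34.41 J.
Photons incident: 34.41 / 5.758e-19 = 5.976e19, i.e. 5.976e19/6.022e23 = 9.924e-5 mol.
Fraction absorbed: 1 − 75.3/100 = 0.2470.
Photons absorbed: 0.2470 × 9.924e-5 = 2.451e-5 mol.
Φ = 2.66e-6 mol / 2.451e-5 mol photons = 0.109.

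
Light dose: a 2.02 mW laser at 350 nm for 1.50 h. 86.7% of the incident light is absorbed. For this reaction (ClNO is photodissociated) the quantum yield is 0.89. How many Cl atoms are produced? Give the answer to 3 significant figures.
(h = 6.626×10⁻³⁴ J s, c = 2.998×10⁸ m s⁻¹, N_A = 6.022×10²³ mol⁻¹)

1.48×10¹⁹ atoms

Photon energy at 350 nm: hc/λ = (6.626×10⁻³⁴)(2.998×10⁸)/(350×10⁻⁹) = 5.676×10⁻¹⁹ J.
Energy delivered: (2.02 mW)(5400 s) = 10.91 J.
Photons incident: 10.91 / 5.676×10⁻¹⁹ = 1.922×10¹⁹, i.e. 1.922×10¹⁹/6.022×10²³ = 3.192×10⁻⁵ mol.
Photons absorbed: 0.867 × 3.192×10⁻⁵ = 2.767×10⁻⁵ mol.
Product: Φ × n_abs = 0.89 × 2.767×10⁻⁵ = 2.463×10⁻⁵ mol.
As a count: 2.463×10⁻⁵ × 6.022×10²³ = 1.48×10¹⁹.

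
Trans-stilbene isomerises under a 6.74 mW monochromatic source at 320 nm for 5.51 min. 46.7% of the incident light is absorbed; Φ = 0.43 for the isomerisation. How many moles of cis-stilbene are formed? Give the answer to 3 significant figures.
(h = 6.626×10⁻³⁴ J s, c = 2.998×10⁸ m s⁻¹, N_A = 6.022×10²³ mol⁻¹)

1.20×10⁻⁶ mol

Photon energy at 320 nm: hc/λ = (6.626×10⁻³⁴)(2.998×10⁸)/(320×10⁻⁹) = 6.208×10⁻¹⁹ J.
Energy delivered: (6.74 mW)(330.6 s) = 2.228 J.
Photons incident: 2.228 / 6.208×10⁻¹⁹ = 3.589×10¹⁸, i.e. 3.589×10¹⁸/6.022×10²³ = 5.960×10⁻⁶ mol.
Photons absorbed: 0.467 × 5.960×10⁻⁶ = 2.783×10⁻⁶ mol.
Product: Φ × n_abs = 0.43 × 2.783×10⁻⁶ = 1.197×10⁻⁶ mol.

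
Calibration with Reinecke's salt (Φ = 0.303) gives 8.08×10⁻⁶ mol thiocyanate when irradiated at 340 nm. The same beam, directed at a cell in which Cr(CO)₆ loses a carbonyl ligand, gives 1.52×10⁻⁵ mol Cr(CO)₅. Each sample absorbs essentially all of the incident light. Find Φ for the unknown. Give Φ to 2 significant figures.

Φ = 0.57

Photons absorbed by the actinometer: 8.08×10⁻⁶ / 0.303 = 2.667×10⁻⁵ mol.
Φ(unknown) = 1.52×10⁻⁵ / 2.667×10⁻⁵ = 0.57.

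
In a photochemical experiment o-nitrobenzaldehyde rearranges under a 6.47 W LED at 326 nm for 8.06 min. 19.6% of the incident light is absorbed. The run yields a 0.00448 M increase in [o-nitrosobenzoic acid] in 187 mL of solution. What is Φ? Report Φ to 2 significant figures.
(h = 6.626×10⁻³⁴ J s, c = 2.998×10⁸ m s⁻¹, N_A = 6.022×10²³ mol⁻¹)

Φ = 0.50

Product: (0.00448 M)(0.187 L) = 8.378×10⁻⁴ mol.
Photon energy at 326 nm: hc/λ = (6.626×10⁻³⁴)(2.998×10⁸)/(326×10⁻⁹) = 6.093×10⁻¹⁹ J.
Energy delivered: (6.47 W)(483.6 s) = 3129 J.
Photons incident: 3129 / 6.093×10⁻¹⁹ = 5.135×10²¹, i.e. 5.135×10²¹/6.022×10²³ = 0.008527 mol.
Photons absorbed: 0.196 × 0.008527 = 0.001671 mol.
Φ = 8.378×10⁻⁴ mol / 0.001671 mol photons = 0.50.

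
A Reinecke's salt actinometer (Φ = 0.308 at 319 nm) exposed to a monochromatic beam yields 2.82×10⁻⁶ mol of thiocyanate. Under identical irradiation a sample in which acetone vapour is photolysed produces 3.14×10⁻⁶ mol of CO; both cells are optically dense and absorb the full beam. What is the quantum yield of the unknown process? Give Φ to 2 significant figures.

Photons absorbed by the actinometer: 2.82×10⁻⁶ / 0.308 = 9.156×10⁻⁶ mol.
Φ(unknown) = 3.14×10⁻⁶ / 9.156×10⁻⁶ = 0.34.

Φ = 0.34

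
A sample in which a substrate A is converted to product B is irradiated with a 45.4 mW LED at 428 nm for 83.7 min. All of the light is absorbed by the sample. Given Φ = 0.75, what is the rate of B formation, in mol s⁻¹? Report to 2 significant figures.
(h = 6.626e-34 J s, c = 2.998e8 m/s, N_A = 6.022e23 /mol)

Photon energy at 428 nm: hc/λ = (6.626e-34)(2.998e8)/(428e-9) = 4.641e-19 J.
Energy delivered: (45.4 mW)(5022 s) = 228.0 J.
Photons incident: 228.0 / 4.641e-19 = 4.913e20, i.e. 4.913e20/6.022e23 = 8.158e-4 mol.
Product formed: 0.75 × 8.158e-4 = 6.118e-4 mol.
Rate: 6.118e-4 / 5022 s = 1.2e-7 mol s⁻¹.

1.2e-7 mol s⁻¹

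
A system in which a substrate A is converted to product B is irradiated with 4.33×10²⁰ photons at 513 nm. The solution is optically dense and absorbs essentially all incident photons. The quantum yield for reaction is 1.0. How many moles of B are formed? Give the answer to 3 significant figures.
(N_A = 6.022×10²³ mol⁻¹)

Moles of photons: 4.33×10²⁰ / 6.022×10²³ = 7.190×10⁻⁴ mol.
Product: Φ × n_abs = 1.0 × 7.190×10⁻⁴ = 7.190×10⁻⁴ mol.

7.19×10⁻⁴ mol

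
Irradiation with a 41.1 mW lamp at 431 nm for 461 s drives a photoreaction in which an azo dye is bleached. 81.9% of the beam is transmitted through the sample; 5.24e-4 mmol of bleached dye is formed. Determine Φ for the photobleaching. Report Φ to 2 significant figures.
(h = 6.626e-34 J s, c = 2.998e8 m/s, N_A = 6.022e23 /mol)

Product: 5.24e-4 mmol = 5.24e-7 mol.
Photon energy at 431 nm: hc/λ = (6.626e-34)(2.998e8)/(431e-9) = 4.609e-19 J.
Energy delivered: (41.1 mW)(461 s) = 18.95 J.
Photons incident: 18.95 / 4.609e-19 = 4.112e19, i.e. 4.112e19/6.022e23 = 6.828e-5 mol.
Fraction absorbed: 1 − 81.9/100 = 0.1810.
Photons absorbed: 0.1810 × 6.828e-5 = 1.236e-5 mol.
Φ = 5.24e-7 mol / 1.236e-5 mol photons = 0.042.

Φ = 0.042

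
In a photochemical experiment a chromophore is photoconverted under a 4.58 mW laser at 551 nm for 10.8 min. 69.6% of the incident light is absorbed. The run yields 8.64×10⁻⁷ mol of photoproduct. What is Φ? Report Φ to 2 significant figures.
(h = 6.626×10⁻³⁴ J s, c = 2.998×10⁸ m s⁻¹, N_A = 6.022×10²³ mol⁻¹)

Photon energy at 551 nm: hc/λ = (6.626×10⁻³⁴)(2.998×10⁸)/(551×10⁻⁹) = 3.605×10⁻¹⁹ J.
Energy delivered: (4.58 mW)(648 s) = 2.968 J.
Photons incident: 2.968 / 3.605×10⁻¹⁹ = 8.233×10¹⁸, i.e. 8.233×10¹⁸/6.022×10²³ = 1.367×10⁻⁵ mol.
Photons absorbed: 0.696 × 1.367×10⁻⁵ = 9.514×10⁻⁶ mol.
Φ = 8.64×10⁻⁷ mol / 9.514×10⁻⁶ mol photons = 0.091.

Φ = 0.091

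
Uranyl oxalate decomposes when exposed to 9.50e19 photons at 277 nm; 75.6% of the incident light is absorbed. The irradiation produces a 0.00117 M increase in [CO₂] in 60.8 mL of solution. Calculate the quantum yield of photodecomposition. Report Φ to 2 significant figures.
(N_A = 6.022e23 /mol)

Φ = 0.60

Product: (0.00117 M)(0.0608 L) = 7.114e-5 mol.
Moles of photons: 9.50e19 / 6.022e23 = 1.578e-4 mol.
Photons absorbed: 0.756 × 1.578e-4 = 1.193e-4 mol.
Φ = 7.114e-5 mol / 1.193e-4 mol photons = 0.60.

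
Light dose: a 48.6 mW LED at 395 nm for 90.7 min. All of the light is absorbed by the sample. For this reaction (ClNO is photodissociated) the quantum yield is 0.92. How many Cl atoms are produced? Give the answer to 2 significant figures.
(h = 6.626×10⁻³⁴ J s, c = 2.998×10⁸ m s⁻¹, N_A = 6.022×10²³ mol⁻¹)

Photon energy at 395 nm: hc/λ = (6.626×10⁻³⁴)(2.998×10⁸)/(395×10⁻⁹) = 5.029×10⁻¹⁹ J.
Energy delivered: (48.6 mW)(5442 s) = 264.5 J.
Photons incident: 264.5 / 5.029×10⁻¹⁹ = 5.259×10²⁰, i.e. 5.259×10²⁰/6.022×10²³ = 8.733×10⁻⁴ mol.
Product: Φ × n_abs = 0.92 × 8.733×10⁻⁴ = 8.034×10⁻⁴ mol.
As a count: 8.034×10⁻⁴ × 6.022×10²³ = 4.8×10²⁰.

4.8×10²⁰ atoms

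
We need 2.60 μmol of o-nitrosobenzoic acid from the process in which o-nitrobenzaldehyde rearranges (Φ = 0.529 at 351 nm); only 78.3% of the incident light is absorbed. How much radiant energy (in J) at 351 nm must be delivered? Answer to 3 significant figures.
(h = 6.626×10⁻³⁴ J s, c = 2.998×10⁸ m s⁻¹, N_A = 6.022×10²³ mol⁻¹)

2.14 J

Product: 2.60 μmol = 2.60×10⁻⁶ mol.
Photons that must be absorbed: 2.60×10⁻⁶ / 0.529 = 4.915×10⁻⁶ mol.
Incident photons needed: 4.915×10⁻⁶ / 0.783 = 6.277×10⁻⁶ mol.
Photon energy: hc/λ = 5.659×10⁻¹⁹ J; per mole, 3.408×10⁵ J mol⁻¹.
Energy required: 6.277×10⁻⁶ × 3.408×10⁵ = 2.14 J.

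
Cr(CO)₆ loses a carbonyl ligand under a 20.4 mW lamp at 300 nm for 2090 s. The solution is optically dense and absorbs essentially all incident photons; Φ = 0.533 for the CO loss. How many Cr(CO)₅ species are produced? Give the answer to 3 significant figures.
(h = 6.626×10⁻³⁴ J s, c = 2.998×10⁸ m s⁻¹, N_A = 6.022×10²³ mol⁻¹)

3.43×10¹⁹ species

Photon energy at 300 nm: hc/λ = (6.626×10⁻³⁴)(2.998×10⁸)/(300×10⁻⁹) = 6.622×10⁻¹⁹ J.
Energy delivered: (20.4 mW)(2090 s) = 42.64 J.
Photons incident: 42.64 / 6.622×10⁻¹⁹ = 6.439×10¹⁹, i.e. 6.439×10¹⁹/6.022×10²³ = 1.069×10⁻⁴ mol.
Product: Φ × n_abs = 0.533 × 1.069×10⁻⁴ = 5.698×10⁻⁵ mol.
As a count: 5.698×10⁻⁵ × 6.022×10²³ = 3.43×10¹⁹.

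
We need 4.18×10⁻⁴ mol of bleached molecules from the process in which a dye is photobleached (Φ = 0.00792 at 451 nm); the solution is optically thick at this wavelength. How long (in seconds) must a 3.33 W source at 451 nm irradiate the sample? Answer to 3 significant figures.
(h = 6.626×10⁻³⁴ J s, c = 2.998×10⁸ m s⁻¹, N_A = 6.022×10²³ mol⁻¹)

Photons that must be absorbed: 4.18×10⁻⁴ / 0.00792 = 0.05278 mol.
Photon energy: hc/λ = 4.405×10⁻¹⁹ J; per mole, 2.653×10⁵ J mol⁻¹.
Energy required: 0.05278 × 2.653×10⁵ = 1.400×10⁴ J.
Time: 1.400×10⁴ J / 3.33 W = 4200 s.

t ≈ 4200 s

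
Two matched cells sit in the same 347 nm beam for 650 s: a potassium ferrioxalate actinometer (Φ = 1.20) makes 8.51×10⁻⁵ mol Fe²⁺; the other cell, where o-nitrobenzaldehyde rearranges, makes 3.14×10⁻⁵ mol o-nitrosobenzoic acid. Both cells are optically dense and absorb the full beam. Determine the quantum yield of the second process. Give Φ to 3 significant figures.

Photons absorbed by the actinometer: 8.51×10⁻⁵ / 1.20 = 7.092×10⁻⁵ mol.
Φ(unknown) = 3.14×10⁻⁵ / 7.092×10⁻⁵ = 0.443.

Φ = 0.443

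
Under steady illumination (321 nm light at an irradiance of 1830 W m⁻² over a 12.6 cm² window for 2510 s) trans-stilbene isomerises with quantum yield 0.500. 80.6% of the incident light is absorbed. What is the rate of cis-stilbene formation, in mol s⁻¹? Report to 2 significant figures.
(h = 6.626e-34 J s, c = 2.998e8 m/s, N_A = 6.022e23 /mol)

2.5e-6 mol s⁻¹

Photon energy at 321 nm: hc/λ = (6.626e-34)(2.998e8)/(321e-9) = 6.188e-19 J.
Energy delivered: (1830 W m⁻²)(12.6e-4 m²)(2510 s) = 5788 J.
Photons incident: 5788 / 6.188e-19 = 9.354e21, i.e. 9.354e21/6.022e23 = 0.01553 mol.
Photons absorbed: 0.806 × 0.01553 = 0.01252 mol.
Product formed: 0.500 × 0.01252 = 0.006260 mol.
Rate: 0.006260 / 2510 s = 2.5e-6 mol s⁻¹.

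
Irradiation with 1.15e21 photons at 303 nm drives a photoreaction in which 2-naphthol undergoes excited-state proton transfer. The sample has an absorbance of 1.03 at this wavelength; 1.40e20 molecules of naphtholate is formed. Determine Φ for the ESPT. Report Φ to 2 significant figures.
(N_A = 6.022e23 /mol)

Product: 1.40e20 / 6.022e23 = 2.325e-4 mol.
Moles of photons: 1.15e21 / 6.022e23 = 0.001910 mol.
Fraction absorbed: 1 − 10^(−1.03) = 0.9067.
Photons absorbed: 0.9067 × 0.001910 = 0.001732 mol.
Φ = 2.325e-4 mol / 0.001732 mol photons = 0.13.

Φ = 0.13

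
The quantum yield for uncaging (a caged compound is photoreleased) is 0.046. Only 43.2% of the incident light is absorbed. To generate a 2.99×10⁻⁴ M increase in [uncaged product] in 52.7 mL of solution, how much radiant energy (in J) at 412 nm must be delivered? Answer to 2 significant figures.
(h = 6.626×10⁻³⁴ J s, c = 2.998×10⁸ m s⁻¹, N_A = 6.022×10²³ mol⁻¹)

230 J

Product: (2.99×10⁻⁴ M)(0.0527 L) = 1.576×10⁻⁵ mol.
Photons that must be absorbed: 1.576×10⁻⁵ / 0.046 = 3.426×10⁻⁴ mol.
Incident photons needed: 3.426×10⁻⁴ / 0.432 = 7.931×10⁻⁴ mol.
Photon energy: hc/λ = 4.822×10⁻¹⁹ J; per mole, 2.904×10⁵ J mol⁻¹.
Energy required: 7.931×10⁻⁴ × 2.904×10⁵ = 230 J.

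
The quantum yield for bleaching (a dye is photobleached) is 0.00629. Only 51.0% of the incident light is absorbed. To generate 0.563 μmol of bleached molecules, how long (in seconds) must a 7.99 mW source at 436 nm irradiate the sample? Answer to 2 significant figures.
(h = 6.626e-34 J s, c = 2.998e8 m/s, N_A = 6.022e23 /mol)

t ≈ 6000 s

Product: 0.563 μmol = 5.63e-7 mol.
Photons that must be absorbed: 5.63e-7 / 0.00629 = 8.951e-5 mol.
Incident photons needed: 8.951e-5 / 0.510 = 1.755e-4 mol.
Photon energy: hc/λ = 4.556e-19 J; per mole, 2.744e5 J mol⁻¹.
Energy required: 1.755e-4 × 2.744e5 = 48.16 J.
Time: 48.16 J / 0.00799 W = 6000 s.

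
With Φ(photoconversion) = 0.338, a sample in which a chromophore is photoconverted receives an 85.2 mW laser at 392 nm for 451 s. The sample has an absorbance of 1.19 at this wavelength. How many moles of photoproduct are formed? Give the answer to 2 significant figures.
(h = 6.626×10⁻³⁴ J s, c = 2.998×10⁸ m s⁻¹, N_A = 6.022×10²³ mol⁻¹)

Photon energy at 392 nm: hc/λ = (6.626×10⁻³⁴)(2.998×10⁸)/(392×10⁻⁹) = 5.068×10⁻¹⁹ J.
Energy delivered: (85.2 mW)(451 s) = 38.43 J.
Photons incident: 38.43 / 5.068×10⁻¹⁹ = 7.583×10¹⁹, i.e. 7.583×10¹⁹/6.022×10²³ = 1.259×10⁻⁴ mol.
Fraction absorbed: 1 − 10^(−1.19) = 0.9354.
Photons absorbed: 0.9354 × 1.259×10⁻⁴ = 1.178×10⁻⁴ mol.
Product: Φ × n_abs = 0.338 × 1.178×10⁻⁴ = 3.982×10⁻⁵ mol.

4.0×10⁻⁵ mol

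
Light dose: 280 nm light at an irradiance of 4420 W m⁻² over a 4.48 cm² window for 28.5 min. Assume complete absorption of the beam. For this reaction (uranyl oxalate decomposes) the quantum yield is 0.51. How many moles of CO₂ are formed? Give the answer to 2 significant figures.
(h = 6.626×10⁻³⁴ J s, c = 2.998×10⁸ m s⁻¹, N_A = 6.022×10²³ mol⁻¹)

0.0040 mol

Photon energy at 280 nm: hc/λ = (6.626×10⁻³⁴)(2.998×10⁸)/(280×10⁻⁹) = 7.095×10⁻¹⁹ J.
Energy delivered: (4420 W m⁻²)(4.48×10⁻⁴ m²)(1710 s) = 3386 J.
Photons incident: 3386 / 7.095×10⁻¹⁹ = 4.772×10²¹, i.e. 4.772×10²¹/6.022×10²³ = 0.007924 mol.
Product: Φ × n_abs = 0.51 × 0.007924 = 0.004041 mol.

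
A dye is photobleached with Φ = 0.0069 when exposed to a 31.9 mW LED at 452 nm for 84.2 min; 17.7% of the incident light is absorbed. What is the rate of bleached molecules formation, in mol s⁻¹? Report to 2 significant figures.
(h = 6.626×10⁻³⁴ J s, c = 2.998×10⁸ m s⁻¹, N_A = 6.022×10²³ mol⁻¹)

Photon energy at 452 nm: hc/λ = (6.626×10⁻³⁴)(2.998×10⁸)/(452×10⁻⁹) = 4.395×10⁻¹⁹ J.
Energy delivered: (31.9 mW)(5052 s) = 161.2 J.
Photons incident: 161.2 / 4.395×10⁻¹⁹ = 3.668×10²⁰, i.e. 3.668×10²⁰/6.022×10²³ = 6.091×10⁻⁴ mol.
Photons absorbed: 0.177 × 6.091×10⁻⁴ = 1.078×10⁻⁴ mol.
Product formed: 0.0069 × 1.078×10⁻⁴ = 7.438×10⁻⁷ mol.
Rate: 7.438×10⁻⁷ / 5052 s = 1.5×10⁻¹⁰ mol s⁻¹.

1.5×10⁻¹⁰ mol s⁻¹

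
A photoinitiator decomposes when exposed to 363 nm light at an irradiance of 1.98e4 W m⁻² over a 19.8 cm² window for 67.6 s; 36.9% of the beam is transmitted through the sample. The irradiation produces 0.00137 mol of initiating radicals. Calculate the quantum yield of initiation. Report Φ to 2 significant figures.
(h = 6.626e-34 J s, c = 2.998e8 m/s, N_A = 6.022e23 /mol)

Φ = 0.27

Photon energy at 363 nm: hc/λ = (6.626e-34)(2.998e8)/(363e-9) = 5.472e-19 J.
Energy delivered: (1.98e4 W m⁻²)(19.8e-4 m²)(67.6 s) = 2650 J.
Photons incident: 2650 / 5.472e-19 = 4.843e21, i.e. 4.843e21/6.022e23 = 0.008042 mol.
Fraction absorbed: 1 − 36.9/100 = 0.6310.
Photons absorbed: 0.6310 × 0.008042 = 0.005075 mol.
Φ = 0.00137 mol / 0.005075 mol photons = 0.27.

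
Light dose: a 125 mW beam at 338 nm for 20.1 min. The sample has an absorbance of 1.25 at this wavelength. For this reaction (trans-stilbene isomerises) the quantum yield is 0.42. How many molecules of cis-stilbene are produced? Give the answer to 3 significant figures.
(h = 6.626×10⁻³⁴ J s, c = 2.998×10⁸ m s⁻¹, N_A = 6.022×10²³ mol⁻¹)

1.02×10²⁰ molecules

Photon energy at 338 nm: hc/λ = (6.626×10⁻³⁴)(2.998×10⁸)/(338×10⁻⁹) = 5.877×10⁻¹⁹ J.
Energy delivered: (125 mW)(1206 s) = 150.8 J.
Photons incident: 150.8 / 5.877×10⁻¹⁹ = 2.566×10²⁰, i.e. 2.566×10²⁰/6.022×10²³ = 4.261×10⁻⁴ mol.
Fraction absorbed: 1 − 10^(−1.25) = 0.9438.
Photons absorbed: 0.9438 × 4.261×10⁻⁴ = 4.022×10⁻⁴ mol.
Product: Φ × n_abs = 0.42 × 4.022×10⁻⁴ = 1.689×10⁻⁴ mol.
As a count: 1.689×10⁻⁴ × 6.022×10²³ = 1.02×10²⁰.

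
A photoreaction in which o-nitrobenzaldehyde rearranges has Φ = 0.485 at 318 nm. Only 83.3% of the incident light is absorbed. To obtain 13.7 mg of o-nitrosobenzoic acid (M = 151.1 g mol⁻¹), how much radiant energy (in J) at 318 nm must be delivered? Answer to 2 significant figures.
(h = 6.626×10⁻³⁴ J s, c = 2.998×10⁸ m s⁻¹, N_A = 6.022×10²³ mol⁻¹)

Product: 13.7 mg / 151.1 g mol⁻¹ = 9.067×10⁻⁵ mol.
Photons that must be absorbed: 9.067×10⁻⁵ / 0.485 = 1.869×10⁻⁴ mol.
Incident photons needed: 1.869×10⁻⁴ / 0.833 = 2.244×10⁻⁴ mol.
Photon energy: hc/λ = 6.247×10⁻¹⁹ J; per mole, 3.762×10⁵ J mol⁻¹.
Energy required: 2.244×10⁻⁴ × 3.762×10⁵ = 84 J.

84 J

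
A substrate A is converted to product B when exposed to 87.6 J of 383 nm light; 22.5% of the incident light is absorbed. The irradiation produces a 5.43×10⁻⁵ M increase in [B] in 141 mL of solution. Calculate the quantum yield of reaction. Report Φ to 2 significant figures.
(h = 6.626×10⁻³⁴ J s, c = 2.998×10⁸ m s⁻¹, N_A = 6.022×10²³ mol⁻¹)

Product: (5.43×10⁻⁵ M)(0.141 L) = 7.656×10⁻⁶ mol.
Photon energy at 383 nm: hc/λ = (6.626×10⁻³⁴)(2.998×10⁸)/(383×10⁻⁹) = 5.187×10⁻¹⁹ J.
Photons incident: 87.6 / 5.187×10⁻¹⁹ = 1.689×10²⁰, i.e. 1.689×10²⁰/6.022×10²³ = 2.805×10⁻⁴ mol.
Photons absorbed: 0.225 × 2.805×10⁻⁴ = 6.311×10⁻⁵ mol.
Φ = 7.656×10⁻⁶ mol / 6.311×10⁻⁵ mol photons = 0.12.

Φ = 0.12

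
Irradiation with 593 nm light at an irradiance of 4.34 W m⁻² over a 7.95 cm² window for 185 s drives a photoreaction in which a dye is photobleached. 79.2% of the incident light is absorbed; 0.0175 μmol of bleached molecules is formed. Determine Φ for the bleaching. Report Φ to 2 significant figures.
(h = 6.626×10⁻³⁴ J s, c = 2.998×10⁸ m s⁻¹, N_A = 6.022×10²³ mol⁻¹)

Product: 0.0175 μmol = 1.75×10⁻⁸ mol.
Photon energy at 593 nm: hc/λ = (6.626×10⁻³⁴)(2.998×10⁸)/(593×10⁻⁹) = 3.350×10⁻¹⁹ J.
Energy delivered: (4.34 W m⁻²)(7.95×10⁻⁴ m²)(185 s) = 0.6383 J.
Photons incident: 0.6383 / 3.350×10⁻¹⁹ = 1.905×10¹⁸, i.e. 1.905×10¹⁸/6.022×10²³ = 3.163×10⁻⁶ mol.
Photons absorbed: 0.792 × 3.163×10⁻⁶ = 2.505×10⁻⁶ mol.
Φ = 1.75×10⁻⁸ mol / 2.505×10⁻⁶ mol photons = 0.0070.

Φ = 0.0070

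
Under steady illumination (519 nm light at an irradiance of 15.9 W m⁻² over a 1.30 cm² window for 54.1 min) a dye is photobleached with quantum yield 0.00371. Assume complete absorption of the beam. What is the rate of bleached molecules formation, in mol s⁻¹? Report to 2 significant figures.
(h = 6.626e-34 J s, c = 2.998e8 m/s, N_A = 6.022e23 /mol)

3.3e-11 mol s⁻¹

Photon energy at 519 nm: hc/λ = (6.626e-34)(2.998e8)/(519e-9) = 3.828e-19 J.
Energy delivered: (15.9 W m⁻²)(1.30e-4 m²)(3246 s) = 6.709 J.
Photons incident: 6.709 / 3.828e-19 = 1.753e19, i.e. 1.753e19/6.022e23 = 2.911e-5 mol.
Product formed: 0.00371 × 2.911e-5 = 1.080e-7 mol.
Rate: 1.080e-7 / 3246 s = 3.3e-11 mol s⁻¹.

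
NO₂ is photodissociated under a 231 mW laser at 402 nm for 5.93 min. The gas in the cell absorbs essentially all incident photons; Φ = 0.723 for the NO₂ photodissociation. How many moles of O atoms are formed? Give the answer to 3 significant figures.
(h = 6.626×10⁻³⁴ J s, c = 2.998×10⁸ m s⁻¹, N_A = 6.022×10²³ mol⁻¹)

Photon energy at 402 nm: hc/λ = (6.626×10⁻³⁴)(2.998×10⁸)/(402×10⁻⁹) = 4.941×10⁻¹⁹ J.
Energy delivered: (231 mW)(355.8 s) = 82.19 J.
Photons incident: 82.19 / 4.941×10⁻¹⁹ = 1.663×10²⁰, i.e. 1.663×10²⁰/6.022×10²³ = 2.762×10⁻⁴ mol.
Product: Φ × n_abs = 0.723 × 2.762×10⁻⁴ = 1.997×10⁻⁴ mol.

2.00×10⁻⁴ mol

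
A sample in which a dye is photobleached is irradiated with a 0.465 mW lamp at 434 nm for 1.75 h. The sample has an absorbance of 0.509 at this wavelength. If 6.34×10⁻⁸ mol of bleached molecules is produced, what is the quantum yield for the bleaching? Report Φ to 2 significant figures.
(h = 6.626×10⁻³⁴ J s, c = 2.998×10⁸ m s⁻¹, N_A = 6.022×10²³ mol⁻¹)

Photon energy at 434 nm: hc/λ = (6.626×10⁻³⁴)(2.998×10⁸)/(434×10⁻⁹) = 4.577×10⁻¹⁹ J.
Energy delivered: (0.465 mW)(6300 s) = 2.930 J.
Photons incident: 2.930 / 4.577×10⁻¹⁹ = 6.402×10¹⁸, i.e. 6.402×10¹⁸/6.022×10²³ = 1.063×10⁻⁵ mol.
Fraction absorbed: 1 − 10^(−0.509) = 0.6903.
Photons absorbed: 0.6903 × 1.063×10⁻⁵ = 7.338×10⁻⁶ mol.
Φ = 6.34×10⁻⁸ mol / 7.338×10⁻⁶ mol photons = 0.0086.

Φ = 0.0086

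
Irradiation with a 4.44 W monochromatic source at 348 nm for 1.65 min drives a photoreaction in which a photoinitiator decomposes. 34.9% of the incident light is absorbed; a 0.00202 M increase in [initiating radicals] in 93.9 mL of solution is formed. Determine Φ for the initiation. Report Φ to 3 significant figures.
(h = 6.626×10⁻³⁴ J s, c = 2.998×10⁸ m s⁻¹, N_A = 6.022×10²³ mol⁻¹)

Product: (0.00202 M)(0.0939 L) = 1.897×10⁻⁴ mol.
Photon energy at 348 nm: hc/λ = (6.626×10⁻³⁴)(2.998×10⁸)/(348×10⁻⁹) = 5.708×10⁻¹⁹ J.
Energy delivered: (4.44 W)(99 s) = 439.6 J.
Photons incident: 439.6 / 5.708×10⁻¹⁹ = 7.701×10²⁰, i.e. 7.701×10²⁰/6.022×10²³ = 0.001279 mol.
Photons absorbed: 0.349 × 0.001279 = 4.464×10⁻⁴ mol.
Φ = 1.897×10⁻⁴ mol / 4.464×10⁻⁴ mol photons = 0.425.

Φ = 0.425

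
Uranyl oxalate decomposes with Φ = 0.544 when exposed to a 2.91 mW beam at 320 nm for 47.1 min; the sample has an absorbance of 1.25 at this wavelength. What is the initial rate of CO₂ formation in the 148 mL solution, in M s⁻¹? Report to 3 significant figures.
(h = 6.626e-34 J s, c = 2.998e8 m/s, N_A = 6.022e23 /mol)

2.70e-8 M s⁻¹

Photon energy at 320 nm: hc/λ = (6.626e-34)(2.998e8)/(320e-9) = 6.208e-19 J.
Energy delivered: (2.91 mW)(2826 s) = 8.224 J.
Photons incident: 8.224 / 6.208e-19 = 1.325e19, i.e. 1.325e19/6.022e23 = 2.200e-5 mol.
Fraction absorbed: 1 − 10^(−1.25) = 0.9438.
Photons absorbed: 0.9438 × 2.200e-5 = 2.076e-5 mol.
Product formed: 0.544 × 2.076e-5 = 1.129e-5 mol.
Rate: 1.129e-5 mol / (2826 s × 0.148 L) = 2.70e-8 M s⁻¹.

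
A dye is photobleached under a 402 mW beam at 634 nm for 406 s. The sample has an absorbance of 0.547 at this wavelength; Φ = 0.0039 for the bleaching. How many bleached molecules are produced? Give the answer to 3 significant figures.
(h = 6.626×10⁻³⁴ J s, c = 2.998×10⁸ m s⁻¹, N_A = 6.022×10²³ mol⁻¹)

Photon energy at 634 nm: hc/λ = (6.626×10⁻³⁴)(2.998×10⁸)/(634×10⁻⁹) = 3.133×10⁻¹⁹ J.
Energy delivered: (402 mW)(406 s) = 163.2 J.
Photons incident: 163.2 / 3.133×10⁻¹⁹ = 5.209×10²⁰, i.e. 5.209×10²⁰/6.022×10²³ = 8.650×10⁻⁴ mol.
Fraction absorbed: 1 − 10^(−0.547) = 0.7162.
Photons absorbed: 0.7162 × 8.650×10⁻⁴ = 6.195×10⁻⁴ mol.
Product: Φ × n_abs = 0.0039 × 6.195×10⁻⁴ = 2.416×10⁻⁶ mol.
As a count: 2.416×10⁻⁶ × 6.022×10²³ = 1.45×10¹⁸.

1.45×10¹⁸ bleached molecules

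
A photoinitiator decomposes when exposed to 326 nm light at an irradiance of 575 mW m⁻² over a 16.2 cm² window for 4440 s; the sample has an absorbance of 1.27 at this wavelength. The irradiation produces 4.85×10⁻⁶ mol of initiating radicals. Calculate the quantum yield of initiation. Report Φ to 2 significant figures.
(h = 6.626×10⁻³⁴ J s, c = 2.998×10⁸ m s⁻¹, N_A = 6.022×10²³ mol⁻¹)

Φ = 0.45

Photon energy at 326 nm: hc/λ = (6.626×10⁻³⁴)(2.998×10⁸)/(326×10⁻⁹) = 6.093×10⁻¹⁹ J.
Energy delivered: (575 mW m⁻²)(16.2×10⁻⁴ m²)(4440 s) = 4.136 J.
Photons incident: 4.136 / 6.093×10⁻¹⁹ = 6.788×10¹⁸, i.e. 6.788×10¹⁸/6.022×10²³ = 1.127×10⁻⁵ mol.
Fraction absorbed: 1 − 10^(−1.27) = 0.9463.
Photons absorbed: 0.9463 × 1.127×10⁻⁵ = 1.066×10⁻⁵ mol.
Φ = 4.85×10⁻⁶ mol / 1.066×10⁻⁵ mol photons = 0.45.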